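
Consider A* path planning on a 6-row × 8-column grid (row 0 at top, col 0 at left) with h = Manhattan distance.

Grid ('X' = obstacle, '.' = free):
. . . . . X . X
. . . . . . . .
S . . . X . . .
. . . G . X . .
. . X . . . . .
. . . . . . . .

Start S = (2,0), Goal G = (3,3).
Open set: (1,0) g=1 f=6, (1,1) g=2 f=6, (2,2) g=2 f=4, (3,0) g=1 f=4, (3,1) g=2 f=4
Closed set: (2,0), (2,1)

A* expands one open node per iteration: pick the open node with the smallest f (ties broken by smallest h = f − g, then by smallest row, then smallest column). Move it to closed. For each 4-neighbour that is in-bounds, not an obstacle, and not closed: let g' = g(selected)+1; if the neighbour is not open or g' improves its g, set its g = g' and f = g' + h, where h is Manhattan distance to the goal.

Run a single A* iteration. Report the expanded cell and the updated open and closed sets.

expanded=(2,2); open=[(1,0) g=1 f=6, (1,1) g=2 f=6, (1,2) g=3 f=6, (2,3) g=3 f=4, (3,0) g=1 f=4, (3,1) g=2 f=4, (3,2) g=3 f=4]; closed=[(2,0), (2,1), (2,2)]

step 1: expand (2,2) (f=4, h=2) → closed; open now [(1,0) g=1 f=6, (1,1) g=2 f=6, (1,2) g=3 f=6, (2,3) g=3 f=4, (3,0) g=1 f=4, (3,1) g=2 f=4, (3,2) g=3 f=4]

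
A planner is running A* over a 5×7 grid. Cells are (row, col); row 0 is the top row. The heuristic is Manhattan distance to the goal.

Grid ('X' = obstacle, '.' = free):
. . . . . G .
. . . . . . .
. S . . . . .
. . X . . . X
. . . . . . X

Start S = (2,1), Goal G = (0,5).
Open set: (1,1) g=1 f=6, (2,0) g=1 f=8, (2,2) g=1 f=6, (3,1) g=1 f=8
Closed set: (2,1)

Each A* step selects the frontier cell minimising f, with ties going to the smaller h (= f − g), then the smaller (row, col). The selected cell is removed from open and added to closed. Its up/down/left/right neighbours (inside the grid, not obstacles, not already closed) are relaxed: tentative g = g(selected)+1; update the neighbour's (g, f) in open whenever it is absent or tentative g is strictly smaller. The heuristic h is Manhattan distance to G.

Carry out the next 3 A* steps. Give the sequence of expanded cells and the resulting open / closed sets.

step 1: expand (1,1) (f=6, h=5) → closed; open now [(0,1) g=2 f=6, (1,0) g=2 f=8, (1,2) g=2 f=6, (2,0) g=1 f=8, (2,2) g=1 f=6, (3,1) g=1 f=8]
step 2: expand (0,1) (f=6, h=4) → closed; open now [(0,0) g=3 f=8, (0,2) g=3 f=6, (1,0) g=2 f=8, (1,2) g=2 f=6, (2,0) g=1 f=8, (2,2) g=1 f=6, (3,1) g=1 f=8]
step 3: expand (0,2) (f=6, h=3) → closed; open now [(0,0) g=3 f=8, (0,3) g=4 f=6, (1,0) g=2 f=8, (1,2) g=2 f=6, (2,0) g=1 f=8, (2,2) g=1 f=6, (3,1) g=1 f=8]

order=[(1,1) → (0,1) → (0,2)]; open=[(0,0) g=3 f=8, (0,3) g=4 f=6, (1,0) g=2 f=8, (1,2) g=2 f=6, (2,0) g=1 f=8, (2,2) g=1 f=6, (3,1) g=1 f=8]; closed=[(0,1), (0,2), (1,1), (2,1)]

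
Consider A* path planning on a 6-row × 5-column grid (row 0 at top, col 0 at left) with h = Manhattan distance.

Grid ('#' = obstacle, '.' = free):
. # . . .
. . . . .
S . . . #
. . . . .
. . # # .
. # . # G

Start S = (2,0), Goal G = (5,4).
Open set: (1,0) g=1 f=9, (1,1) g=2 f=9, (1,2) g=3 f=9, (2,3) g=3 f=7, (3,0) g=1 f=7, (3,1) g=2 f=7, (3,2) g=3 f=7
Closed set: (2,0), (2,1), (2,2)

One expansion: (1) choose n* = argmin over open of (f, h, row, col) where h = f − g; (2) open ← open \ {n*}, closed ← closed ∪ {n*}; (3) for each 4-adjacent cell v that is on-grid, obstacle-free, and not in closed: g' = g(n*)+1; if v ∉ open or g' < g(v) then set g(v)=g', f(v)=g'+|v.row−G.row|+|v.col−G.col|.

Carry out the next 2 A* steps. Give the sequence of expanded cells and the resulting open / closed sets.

order=[(2,3) → (3,3)]; open=[(1,0) g=1 f=9, (1,1) g=2 f=9, (1,2) g=3 f=9, (1,3) g=4 f=9, (3,0) g=1 f=7, (3,1) g=2 f=7, (3,2) g=3 f=7, (3,4) g=5 f=7]; closed=[(2,0), (2,1), (2,2), (2,3), (3,3)]

step 1: expand (2,3) (f=7, h=4) → closed; open now [(1,0) g=1 f=9, (1,1) g=2 f=9, (1,2) g=3 f=9, (1,3) g=4 f=9, (3,0) g=1 f=7, (3,1) g=2 f=7, (3,2) g=3 f=7, (3,3) g=4 f=7]
step 2: expand (3,3) (f=7, h=3) → closed; open now [(1,0) g=1 f=9, (1,1) g=2 f=9, (1,2) g=3 f=9, (1,3) g=4 f=9, (3,0) g=1 f=7, (3,1) g=2 f=7, (3,2) g=3 f=7, (3,4) g=5 f=7]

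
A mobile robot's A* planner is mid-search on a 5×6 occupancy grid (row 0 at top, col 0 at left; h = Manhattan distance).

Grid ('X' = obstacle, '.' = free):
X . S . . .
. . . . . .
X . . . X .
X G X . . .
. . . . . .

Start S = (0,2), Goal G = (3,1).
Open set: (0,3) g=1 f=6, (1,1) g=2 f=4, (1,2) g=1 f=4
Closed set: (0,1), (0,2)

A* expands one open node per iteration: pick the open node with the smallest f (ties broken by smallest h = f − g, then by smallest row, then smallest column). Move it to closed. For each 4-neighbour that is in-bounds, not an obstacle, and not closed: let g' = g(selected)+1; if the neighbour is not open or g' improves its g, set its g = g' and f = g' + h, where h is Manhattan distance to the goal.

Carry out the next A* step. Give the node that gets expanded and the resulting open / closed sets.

step 1: expand (1,1) (f=4, h=2) → closed; open now [(0,3) g=1 f=6, (1,0) g=3 f=6, (1,2) g=1 f=4, (2,1) g=3 f=4]

expanded=(1,1); open=[(0,3) g=1 f=6, (1,0) g=3 f=6, (1,2) g=1 f=4, (2,1) g=3 f=4]; closed=[(0,1), (0,2), (1,1)]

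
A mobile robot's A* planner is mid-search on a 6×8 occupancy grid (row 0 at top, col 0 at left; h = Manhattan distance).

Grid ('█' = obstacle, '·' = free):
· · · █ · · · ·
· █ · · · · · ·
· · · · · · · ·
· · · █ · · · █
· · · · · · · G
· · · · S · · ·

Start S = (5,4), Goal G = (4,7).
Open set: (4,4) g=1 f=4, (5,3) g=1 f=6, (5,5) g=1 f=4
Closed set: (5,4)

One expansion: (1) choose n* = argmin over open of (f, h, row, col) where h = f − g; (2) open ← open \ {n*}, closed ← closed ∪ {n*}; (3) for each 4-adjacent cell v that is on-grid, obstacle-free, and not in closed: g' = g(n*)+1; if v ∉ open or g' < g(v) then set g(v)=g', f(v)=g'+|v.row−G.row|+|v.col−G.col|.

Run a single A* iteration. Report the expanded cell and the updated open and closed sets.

step 1: expand (4,4) (f=4, h=3) → closed; open now [(3,4) g=2 f=6, (4,3) g=2 f=6, (4,5) g=2 f=4, (5,3) g=1 f=6, (5,5) g=1 f=4]

expanded=(4,4); open=[(3,4) g=2 f=6, (4,3) g=2 f=6, (4,5) g=2 f=4, (5,3) g=1 f=6, (5,5) g=1 f=4]; closed=[(4,4), (5,4)]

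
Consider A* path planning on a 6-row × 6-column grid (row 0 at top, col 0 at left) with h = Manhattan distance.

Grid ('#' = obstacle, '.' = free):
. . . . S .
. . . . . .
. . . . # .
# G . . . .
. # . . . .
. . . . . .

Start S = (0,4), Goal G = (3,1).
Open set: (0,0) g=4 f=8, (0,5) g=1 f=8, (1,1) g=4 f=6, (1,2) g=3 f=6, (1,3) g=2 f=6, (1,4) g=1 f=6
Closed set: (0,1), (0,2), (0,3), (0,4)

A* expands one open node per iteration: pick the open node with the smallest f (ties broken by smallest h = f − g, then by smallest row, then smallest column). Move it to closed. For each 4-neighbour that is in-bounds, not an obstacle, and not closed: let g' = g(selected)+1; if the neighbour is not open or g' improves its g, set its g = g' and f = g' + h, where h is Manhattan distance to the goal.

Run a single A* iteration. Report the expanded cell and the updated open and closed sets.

step 1: expand (1,1) (f=6, h=2) → closed; open now [(0,0) g=4 f=8, (0,5) g=1 f=8, (1,0) g=5 f=8, (1,2) g=3 f=6, (1,3) g=2 f=6, (1,4) g=1 f=6, (2,1) g=5 f=6]

expanded=(1,1); open=[(0,0) g=4 f=8, (0,5) g=1 f=8, (1,0) g=5 f=8, (1,2) g=3 f=6, (1,3) g=2 f=6, (1,4) g=1 f=6, (2,1) g=5 f=6]; closed=[(0,1), (0,2), (0,3), (0,4), (1,1)]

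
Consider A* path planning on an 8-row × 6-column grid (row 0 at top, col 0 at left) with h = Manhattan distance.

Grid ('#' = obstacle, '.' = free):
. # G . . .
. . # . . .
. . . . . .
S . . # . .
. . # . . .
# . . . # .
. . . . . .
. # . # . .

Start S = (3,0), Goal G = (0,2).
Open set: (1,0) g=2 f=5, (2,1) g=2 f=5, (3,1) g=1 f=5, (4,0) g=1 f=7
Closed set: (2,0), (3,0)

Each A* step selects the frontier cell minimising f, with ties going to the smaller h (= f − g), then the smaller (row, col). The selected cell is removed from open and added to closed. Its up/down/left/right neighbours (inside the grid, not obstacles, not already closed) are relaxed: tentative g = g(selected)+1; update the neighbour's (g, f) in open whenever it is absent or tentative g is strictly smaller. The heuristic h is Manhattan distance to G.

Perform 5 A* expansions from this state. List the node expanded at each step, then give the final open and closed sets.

step 1: expand (1,0) (f=5, h=3) → closed; open now [(0,0) g=3 f=5, (1,1) g=3 f=5, (2,1) g=2 f=5, (3,1) g=1 f=5, (4,0) g=1 f=7]
step 2: expand (0,0) (f=5, h=2) → closed; open now [(1,1) g=3 f=5, (2,1) g=2 f=5, (3,1) g=1 f=5, (4,0) g=1 f=7]
step 3: expand (1,1) (f=5, h=2) → closed; open now [(2,1) g=2 f=5, (3,1) g=1 f=5, (4,0) g=1 f=7]
step 4: expand (2,1) (f=5, h=3) → closed; open now [(2,2) g=3 f=5, (3,1) g=1 f=5, (4,0) g=1 f=7]
step 5: expand (2,2) (f=5, h=2) → closed; open now [(2,3) g=4 f=7, (3,1) g=1 f=5, (3,2) g=4 f=7, (4,0) g=1 f=7]

order=[(1,0) → (0,0) → (1,1) → (2,1) → (2,2)]; open=[(2,3) g=4 f=7, (3,1) g=1 f=5, (3,2) g=4 f=7, (4,0) g=1 f=7]; closed=[(0,0), (1,0), (1,1), (2,0), (2,1), (2,2), (3,0)]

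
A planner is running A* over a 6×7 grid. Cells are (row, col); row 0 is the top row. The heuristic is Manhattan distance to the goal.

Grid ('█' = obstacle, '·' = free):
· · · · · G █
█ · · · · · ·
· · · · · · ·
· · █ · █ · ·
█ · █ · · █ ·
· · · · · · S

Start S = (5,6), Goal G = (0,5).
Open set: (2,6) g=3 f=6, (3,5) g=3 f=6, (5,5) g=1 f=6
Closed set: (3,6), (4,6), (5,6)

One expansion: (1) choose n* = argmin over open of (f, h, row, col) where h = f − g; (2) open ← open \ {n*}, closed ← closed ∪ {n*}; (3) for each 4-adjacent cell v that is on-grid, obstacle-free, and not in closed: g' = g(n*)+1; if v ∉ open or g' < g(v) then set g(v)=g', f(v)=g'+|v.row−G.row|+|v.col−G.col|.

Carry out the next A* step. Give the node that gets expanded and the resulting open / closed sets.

step 1: expand (2,6) (f=6, h=3) → closed; open now [(1,6) g=4 f=6, (2,5) g=4 f=6, (3,5) g=3 f=6, (5,5) g=1 f=6]

expanded=(2,6); open=[(1,6) g=4 f=6, (2,5) g=4 f=6, (3,5) g=3 f=6, (5,5) g=1 f=6]; closed=[(2,6), (3,6), (4,6), (5,6)]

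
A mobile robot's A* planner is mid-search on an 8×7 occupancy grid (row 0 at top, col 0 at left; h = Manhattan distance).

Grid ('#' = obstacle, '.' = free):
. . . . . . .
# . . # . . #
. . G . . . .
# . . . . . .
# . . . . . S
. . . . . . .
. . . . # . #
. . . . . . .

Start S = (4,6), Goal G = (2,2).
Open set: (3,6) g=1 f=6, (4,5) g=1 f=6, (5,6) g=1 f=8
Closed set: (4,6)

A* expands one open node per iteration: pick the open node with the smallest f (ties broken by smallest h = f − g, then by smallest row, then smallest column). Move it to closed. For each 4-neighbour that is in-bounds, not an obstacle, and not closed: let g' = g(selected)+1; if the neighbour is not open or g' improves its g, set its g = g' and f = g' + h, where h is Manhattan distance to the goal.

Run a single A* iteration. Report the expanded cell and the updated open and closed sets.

step 1: expand (3,6) (f=6, h=5) → closed; open now [(2,6) g=2 f=6, (3,5) g=2 f=6, (4,5) g=1 f=6, (5,6) g=1 f=8]

expanded=(3,6); open=[(2,6) g=2 f=6, (3,5) g=2 f=6, (4,5) g=1 f=6, (5,6) g=1 f=8]; closed=[(3,6), (4,6)]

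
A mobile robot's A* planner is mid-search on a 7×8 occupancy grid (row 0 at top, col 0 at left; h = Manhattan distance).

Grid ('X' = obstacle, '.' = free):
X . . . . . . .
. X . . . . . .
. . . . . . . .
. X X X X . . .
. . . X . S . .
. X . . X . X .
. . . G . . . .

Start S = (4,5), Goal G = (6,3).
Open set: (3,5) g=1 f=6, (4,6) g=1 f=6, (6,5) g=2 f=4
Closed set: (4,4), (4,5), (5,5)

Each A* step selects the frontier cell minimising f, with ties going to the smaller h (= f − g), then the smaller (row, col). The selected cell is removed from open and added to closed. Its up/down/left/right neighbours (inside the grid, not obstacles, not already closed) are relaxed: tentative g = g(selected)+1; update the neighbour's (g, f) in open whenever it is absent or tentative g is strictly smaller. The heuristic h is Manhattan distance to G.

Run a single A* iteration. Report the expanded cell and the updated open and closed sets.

expanded=(6,5); open=[(3,5) g=1 f=6, (4,6) g=1 f=6, (6,4) g=3 f=4, (6,6) g=3 f=6]; closed=[(4,4), (4,5), (5,5), (6,5)]

step 1: expand (6,5) (f=4, h=2) → closed; open now [(3,5) g=1 f=6, (4,6) g=1 f=6, (6,4) g=3 f=4, (6,6) g=3 f=6]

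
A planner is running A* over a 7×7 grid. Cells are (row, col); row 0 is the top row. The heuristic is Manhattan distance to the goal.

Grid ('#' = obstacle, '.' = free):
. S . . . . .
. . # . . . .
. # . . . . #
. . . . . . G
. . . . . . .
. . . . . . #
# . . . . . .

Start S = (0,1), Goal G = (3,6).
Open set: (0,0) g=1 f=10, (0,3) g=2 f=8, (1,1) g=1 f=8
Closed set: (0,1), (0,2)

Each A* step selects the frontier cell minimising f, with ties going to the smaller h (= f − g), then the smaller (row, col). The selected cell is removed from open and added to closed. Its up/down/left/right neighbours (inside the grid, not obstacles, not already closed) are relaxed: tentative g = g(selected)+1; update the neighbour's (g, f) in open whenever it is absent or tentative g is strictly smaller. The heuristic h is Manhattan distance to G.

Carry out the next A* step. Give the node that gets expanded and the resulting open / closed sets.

expanded=(0,3); open=[(0,0) g=1 f=10, (0,4) g=3 f=8, (1,1) g=1 f=8, (1,3) g=3 f=8]; closed=[(0,1), (0,2), (0,3)]

step 1: expand (0,3) (f=8, h=6) → closed; open now [(0,0) g=1 f=10, (0,4) g=3 f=8, (1,1) g=1 f=8, (1,3) g=3 f=8]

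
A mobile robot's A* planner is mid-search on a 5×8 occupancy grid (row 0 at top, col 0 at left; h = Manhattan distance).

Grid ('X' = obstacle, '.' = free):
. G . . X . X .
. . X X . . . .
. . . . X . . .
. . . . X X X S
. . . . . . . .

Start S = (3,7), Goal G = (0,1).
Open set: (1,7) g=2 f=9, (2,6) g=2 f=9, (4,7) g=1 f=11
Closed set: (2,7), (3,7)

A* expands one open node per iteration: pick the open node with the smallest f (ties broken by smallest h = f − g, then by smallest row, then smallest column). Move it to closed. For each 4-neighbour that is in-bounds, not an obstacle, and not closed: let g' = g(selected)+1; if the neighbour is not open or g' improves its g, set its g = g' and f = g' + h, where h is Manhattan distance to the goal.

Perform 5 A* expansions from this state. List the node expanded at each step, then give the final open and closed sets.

step 1: expand (1,7) (f=9, h=7) → closed; open now [(0,7) g=3 f=9, (1,6) g=3 f=9, (2,6) g=2 f=9, (4,7) g=1 f=11]
step 2: expand (0,7) (f=9, h=6) → closed; open now [(1,6) g=3 f=9, (2,6) g=2 f=9, (4,7) g=1 f=11]
step 3: expand (1,6) (f=9, h=6) → closed; open now [(1,5) g=4 f=9, (2,6) g=2 f=9, (4,7) g=1 f=11]
step 4: expand (1,5) (f=9, h=5) → closed; open now [(0,5) g=5 f=9, (1,4) g=5 f=9, (2,5) g=5 f=11, (2,6) g=2 f=9, (4,7) g=1 f=11]
step 5: expand (0,5) (f=9, h=4) → closed; open now [(1,4) g=5 f=9, (2,5) g=5 f=11, (2,6) g=2 f=9, (4,7) g=1 f=11]

order=[(1,7) → (0,7) → (1,6) → (1,5) → (0,5)]; open=[(1,4) g=5 f=9, (2,5) g=5 f=11, (2,6) g=2 f=9, (4,7) g=1 f=11]; closed=[(0,5), (0,7), (1,5), (1,6), (1,7), (2,7), (3,7)]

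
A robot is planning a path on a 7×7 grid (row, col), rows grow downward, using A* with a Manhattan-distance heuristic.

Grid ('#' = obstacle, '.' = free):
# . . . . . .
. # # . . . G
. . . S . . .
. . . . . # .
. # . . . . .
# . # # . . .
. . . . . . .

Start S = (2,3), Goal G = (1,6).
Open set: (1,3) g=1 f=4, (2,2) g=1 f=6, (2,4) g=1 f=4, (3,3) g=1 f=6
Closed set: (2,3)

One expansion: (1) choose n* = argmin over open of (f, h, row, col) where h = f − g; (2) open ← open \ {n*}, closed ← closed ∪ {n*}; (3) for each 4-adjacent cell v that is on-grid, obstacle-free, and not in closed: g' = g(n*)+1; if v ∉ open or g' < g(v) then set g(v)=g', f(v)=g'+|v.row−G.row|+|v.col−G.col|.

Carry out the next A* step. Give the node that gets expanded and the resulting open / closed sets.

expanded=(1,3); open=[(0,3) g=2 f=6, (1,4) g=2 f=4, (2,2) g=1 f=6, (2,4) g=1 f=4, (3,3) g=1 f=6]; closed=[(1,3), (2,3)]

step 1: expand (1,3) (f=4, h=3) → closed; open now [(0,3) g=2 f=6, (1,4) g=2 f=4, (2,2) g=1 f=6, (2,4) g=1 f=4, (3,3) g=1 f=6]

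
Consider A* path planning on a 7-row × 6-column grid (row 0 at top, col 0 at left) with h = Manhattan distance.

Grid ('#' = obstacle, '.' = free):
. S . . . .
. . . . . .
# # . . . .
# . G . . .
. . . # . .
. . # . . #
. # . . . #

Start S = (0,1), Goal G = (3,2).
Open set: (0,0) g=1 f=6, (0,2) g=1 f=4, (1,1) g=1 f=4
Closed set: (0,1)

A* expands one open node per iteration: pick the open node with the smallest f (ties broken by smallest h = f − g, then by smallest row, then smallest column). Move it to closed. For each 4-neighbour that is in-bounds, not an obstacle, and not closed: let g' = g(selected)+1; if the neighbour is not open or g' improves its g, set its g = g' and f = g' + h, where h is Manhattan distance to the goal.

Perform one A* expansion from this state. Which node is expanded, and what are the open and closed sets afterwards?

expanded=(0,2); open=[(0,0) g=1 f=6, (0,3) g=2 f=6, (1,1) g=1 f=4, (1,2) g=2 f=4]; closed=[(0,1), (0,2)]

step 1: expand (0,2) (f=4, h=3) → closed; open now [(0,0) g=1 f=6, (0,3) g=2 f=6, (1,1) g=1 f=4, (1,2) g=2 f=4]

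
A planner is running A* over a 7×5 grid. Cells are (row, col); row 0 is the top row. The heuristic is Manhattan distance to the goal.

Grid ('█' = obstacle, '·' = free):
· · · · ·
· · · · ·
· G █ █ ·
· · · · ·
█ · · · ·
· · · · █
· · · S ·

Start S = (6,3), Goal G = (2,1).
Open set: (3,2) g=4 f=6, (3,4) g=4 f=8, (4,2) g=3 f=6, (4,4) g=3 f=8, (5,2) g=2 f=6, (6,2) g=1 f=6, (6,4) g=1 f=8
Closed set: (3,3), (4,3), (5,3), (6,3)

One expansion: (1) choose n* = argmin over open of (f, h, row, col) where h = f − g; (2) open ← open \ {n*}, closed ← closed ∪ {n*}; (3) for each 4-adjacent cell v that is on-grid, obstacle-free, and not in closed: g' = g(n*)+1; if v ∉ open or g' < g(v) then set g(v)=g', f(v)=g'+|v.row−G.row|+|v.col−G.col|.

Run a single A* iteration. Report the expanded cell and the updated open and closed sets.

step 1: expand (3,2) (f=6, h=2) → closed; open now [(3,1) g=5 f=6, (3,4) g=4 f=8, (4,2) g=3 f=6, (4,4) g=3 f=8, (5,2) g=2 f=6, (6,2) g=1 f=6, (6,4) g=1 f=8]

expanded=(3,2); open=[(3,1) g=5 f=6, (3,4) g=4 f=8, (4,2) g=3 f=6, (4,4) g=3 f=8, (5,2) g=2 f=6, (6,2) g=1 f=6, (6,4) g=1 f=8]; closed=[(3,2), (3,3), (4,3), (5,3), (6,3)]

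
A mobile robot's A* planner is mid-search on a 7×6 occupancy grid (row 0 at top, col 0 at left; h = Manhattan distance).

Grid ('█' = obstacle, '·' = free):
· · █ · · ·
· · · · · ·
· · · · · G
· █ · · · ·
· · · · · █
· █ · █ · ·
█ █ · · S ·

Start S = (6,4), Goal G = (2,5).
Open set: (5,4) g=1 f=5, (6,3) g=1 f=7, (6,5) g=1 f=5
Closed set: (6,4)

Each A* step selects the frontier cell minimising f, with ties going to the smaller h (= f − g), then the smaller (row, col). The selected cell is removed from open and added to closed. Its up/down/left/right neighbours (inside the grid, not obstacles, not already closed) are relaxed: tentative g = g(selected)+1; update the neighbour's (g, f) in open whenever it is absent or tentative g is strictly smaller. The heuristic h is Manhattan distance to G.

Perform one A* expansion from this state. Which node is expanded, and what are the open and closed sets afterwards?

expanded=(5,4); open=[(4,4) g=2 f=5, (5,5) g=2 f=5, (6,3) g=1 f=7, (6,5) g=1 f=5]; closed=[(5,4), (6,4)]

step 1: expand (5,4) (f=5, h=4) → closed; open now [(4,4) g=2 f=5, (5,5) g=2 f=5, (6,3) g=1 f=7, (6,5) g=1 f=5]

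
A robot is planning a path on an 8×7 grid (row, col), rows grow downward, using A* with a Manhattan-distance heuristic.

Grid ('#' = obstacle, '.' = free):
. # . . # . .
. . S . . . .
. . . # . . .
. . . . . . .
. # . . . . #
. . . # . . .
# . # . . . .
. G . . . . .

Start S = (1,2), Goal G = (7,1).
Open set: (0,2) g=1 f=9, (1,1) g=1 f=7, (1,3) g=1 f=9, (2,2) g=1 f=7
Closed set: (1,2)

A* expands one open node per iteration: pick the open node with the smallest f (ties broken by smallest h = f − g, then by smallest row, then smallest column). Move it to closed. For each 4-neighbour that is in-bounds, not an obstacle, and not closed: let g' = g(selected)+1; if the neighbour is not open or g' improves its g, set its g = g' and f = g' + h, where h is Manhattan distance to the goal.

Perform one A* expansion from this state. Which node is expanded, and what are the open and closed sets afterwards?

step 1: expand (1,1) (f=7, h=6) → closed; open now [(0,2) g=1 f=9, (1,0) g=2 f=9, (1,3) g=1 f=9, (2,1) g=2 f=7, (2,2) g=1 f=7]

expanded=(1,1); open=[(0,2) g=1 f=9, (1,0) g=2 f=9, (1,3) g=1 f=9, (2,1) g=2 f=7, (2,2) g=1 f=7]; closed=[(1,1), (1,2)]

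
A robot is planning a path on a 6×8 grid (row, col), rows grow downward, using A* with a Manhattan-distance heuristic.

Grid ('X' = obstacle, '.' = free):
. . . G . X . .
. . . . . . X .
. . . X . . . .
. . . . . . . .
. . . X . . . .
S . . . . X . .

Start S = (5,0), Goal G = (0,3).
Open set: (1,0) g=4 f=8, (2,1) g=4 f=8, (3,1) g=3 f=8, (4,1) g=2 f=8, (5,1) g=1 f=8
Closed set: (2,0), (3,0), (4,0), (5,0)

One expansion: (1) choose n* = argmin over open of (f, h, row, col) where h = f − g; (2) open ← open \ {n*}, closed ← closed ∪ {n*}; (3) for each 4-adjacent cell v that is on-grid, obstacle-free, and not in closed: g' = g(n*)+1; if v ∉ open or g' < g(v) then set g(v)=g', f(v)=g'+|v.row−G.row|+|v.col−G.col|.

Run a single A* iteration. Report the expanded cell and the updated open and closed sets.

step 1: expand (1,0) (f=8, h=4) → closed; open now [(0,0) g=5 f=8, (1,1) g=5 f=8, (2,1) g=4 f=8, (3,1) g=3 f=8, (4,1) g=2 f=8, (5,1) g=1 f=8]

expanded=(1,0); open=[(0,0) g=5 f=8, (1,1) g=5 f=8, (2,1) g=4 f=8, (3,1) g=3 f=8, (4,1) g=2 f=8, (5,1) g=1 f=8]; closed=[(1,0), (2,0), (3,0), (4,0), (5,0)]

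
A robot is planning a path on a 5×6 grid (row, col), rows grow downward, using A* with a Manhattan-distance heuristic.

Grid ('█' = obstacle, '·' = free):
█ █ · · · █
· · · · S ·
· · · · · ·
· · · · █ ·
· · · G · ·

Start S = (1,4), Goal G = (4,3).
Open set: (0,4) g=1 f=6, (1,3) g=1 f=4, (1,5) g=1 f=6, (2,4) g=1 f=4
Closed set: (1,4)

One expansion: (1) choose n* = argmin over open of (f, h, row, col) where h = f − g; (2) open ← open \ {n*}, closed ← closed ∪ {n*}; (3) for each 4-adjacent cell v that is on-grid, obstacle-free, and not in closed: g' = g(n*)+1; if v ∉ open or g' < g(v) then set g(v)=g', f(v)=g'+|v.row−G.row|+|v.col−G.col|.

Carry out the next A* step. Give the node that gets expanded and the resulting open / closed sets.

step 1: expand (1,3) (f=4, h=3) → closed; open now [(0,3) g=2 f=6, (0,4) g=1 f=6, (1,2) g=2 f=6, (1,5) g=1 f=6, (2,3) g=2 f=4, (2,4) g=1 f=4]

expanded=(1,3); open=[(0,3) g=2 f=6, (0,4) g=1 f=6, (1,2) g=2 f=6, (1,5) g=1 f=6, (2,3) g=2 f=4, (2,4) g=1 f=4]; closed=[(1,3), (1,4)]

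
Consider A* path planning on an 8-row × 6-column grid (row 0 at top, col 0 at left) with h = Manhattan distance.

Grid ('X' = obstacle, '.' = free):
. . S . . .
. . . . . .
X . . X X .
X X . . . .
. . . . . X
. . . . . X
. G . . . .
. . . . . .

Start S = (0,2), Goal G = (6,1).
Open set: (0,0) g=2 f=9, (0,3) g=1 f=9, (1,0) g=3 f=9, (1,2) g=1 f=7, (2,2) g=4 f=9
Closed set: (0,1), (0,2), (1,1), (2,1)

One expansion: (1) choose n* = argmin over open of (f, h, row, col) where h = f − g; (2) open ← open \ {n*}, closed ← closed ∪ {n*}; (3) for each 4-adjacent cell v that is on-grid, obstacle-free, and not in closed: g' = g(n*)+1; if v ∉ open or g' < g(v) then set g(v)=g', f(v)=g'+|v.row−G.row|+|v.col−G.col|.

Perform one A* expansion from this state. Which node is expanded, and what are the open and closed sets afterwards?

step 1: expand (1,2) (f=7, h=6) → closed; open now [(0,0) g=2 f=9, (0,3) g=1 f=9, (1,0) g=3 f=9, (1,3) g=2 f=9, (2,2) g=2 f=7]

expanded=(1,2); open=[(0,0) g=2 f=9, (0,3) g=1 f=9, (1,0) g=3 f=9, (1,3) g=2 f=9, (2,2) g=2 f=7]; closed=[(0,1), (0,2), (1,1), (1,2), (2,1)]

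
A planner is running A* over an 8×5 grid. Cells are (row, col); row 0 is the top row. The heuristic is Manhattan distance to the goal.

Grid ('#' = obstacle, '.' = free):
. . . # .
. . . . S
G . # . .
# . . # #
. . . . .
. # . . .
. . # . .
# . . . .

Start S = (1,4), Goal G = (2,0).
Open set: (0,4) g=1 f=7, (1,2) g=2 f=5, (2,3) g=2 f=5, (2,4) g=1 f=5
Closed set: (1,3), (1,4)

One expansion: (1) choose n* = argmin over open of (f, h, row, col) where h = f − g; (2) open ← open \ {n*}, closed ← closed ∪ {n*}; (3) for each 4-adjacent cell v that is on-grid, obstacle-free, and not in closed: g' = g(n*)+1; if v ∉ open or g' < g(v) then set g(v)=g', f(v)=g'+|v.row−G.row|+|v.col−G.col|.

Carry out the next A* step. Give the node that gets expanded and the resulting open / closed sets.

expanded=(1,2); open=[(0,2) g=3 f=7, (0,4) g=1 f=7, (1,1) g=3 f=5, (2,3) g=2 f=5, (2,4) g=1 f=5]; closed=[(1,2), (1,3), (1,4)]

step 1: expand (1,2) (f=5, h=3) → closed; open now [(0,2) g=3 f=7, (0,4) g=1 f=7, (1,1) g=3 f=5, (2,3) g=2 f=5, (2,4) g=1 f=5]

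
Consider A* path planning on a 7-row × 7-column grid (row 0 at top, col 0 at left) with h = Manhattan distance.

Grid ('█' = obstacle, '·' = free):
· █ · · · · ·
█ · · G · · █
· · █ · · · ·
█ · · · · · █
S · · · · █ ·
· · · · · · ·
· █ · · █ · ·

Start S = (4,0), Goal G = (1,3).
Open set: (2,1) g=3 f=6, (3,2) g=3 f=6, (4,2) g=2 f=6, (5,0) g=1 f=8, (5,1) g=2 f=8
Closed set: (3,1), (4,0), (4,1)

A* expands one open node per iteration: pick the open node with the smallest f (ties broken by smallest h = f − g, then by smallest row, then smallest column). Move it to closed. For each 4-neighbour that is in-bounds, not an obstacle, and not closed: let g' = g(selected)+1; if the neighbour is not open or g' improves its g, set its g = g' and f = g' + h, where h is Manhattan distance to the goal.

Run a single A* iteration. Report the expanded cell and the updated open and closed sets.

step 1: expand (2,1) (f=6, h=3) → closed; open now [(1,1) g=4 f=6, (2,0) g=4 f=8, (3,2) g=3 f=6, (4,2) g=2 f=6, (5,0) g=1 f=8, (5,1) g=2 f=8]

expanded=(2,1); open=[(1,1) g=4 f=6, (2,0) g=4 f=8, (3,2) g=3 f=6, (4,2) g=2 f=6, (5,0) g=1 f=8, (5,1) g=2 f=8]; closed=[(2,1), (3,1), (4,0), (4,1)]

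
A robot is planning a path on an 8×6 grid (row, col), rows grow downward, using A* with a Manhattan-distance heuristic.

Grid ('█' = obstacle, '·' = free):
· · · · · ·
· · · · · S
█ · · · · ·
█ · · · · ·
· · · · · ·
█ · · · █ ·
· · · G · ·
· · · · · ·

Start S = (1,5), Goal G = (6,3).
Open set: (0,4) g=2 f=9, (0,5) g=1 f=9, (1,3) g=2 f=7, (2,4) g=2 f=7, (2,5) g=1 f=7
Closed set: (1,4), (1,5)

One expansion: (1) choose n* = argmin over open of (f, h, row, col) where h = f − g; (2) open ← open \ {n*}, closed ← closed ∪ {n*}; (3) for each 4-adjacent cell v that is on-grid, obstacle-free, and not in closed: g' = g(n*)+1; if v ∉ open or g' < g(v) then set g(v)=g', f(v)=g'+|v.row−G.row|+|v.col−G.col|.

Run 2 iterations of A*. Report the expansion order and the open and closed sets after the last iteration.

order=[(1,3) → (2,3)]; open=[(0,3) g=3 f=9, (0,4) g=2 f=9, (0,5) g=1 f=9, (1,2) g=3 f=9, (2,2) g=4 f=9, (2,4) g=2 f=7, (2,5) g=1 f=7, (3,3) g=4 f=7]; closed=[(1,3), (1,4), (1,5), (2,3)]

step 1: expand (1,3) (f=7, h=5) → closed; open now [(0,3) g=3 f=9, (0,4) g=2 f=9, (0,5) g=1 f=9, (1,2) g=3 f=9, (2,3) g=3 f=7, (2,4) g=2 f=7, (2,5) g=1 f=7]
step 2: expand (2,3) (f=7, h=4) → closed; open now [(0,3) g=3 f=9, (0,4) g=2 f=9, (0,5) g=1 f=9, (1,2) g=3 f=9, (2,2) g=4 f=9, (2,4) g=2 f=7, (2,5) g=1 f=7, (3,3) g=4 f=7]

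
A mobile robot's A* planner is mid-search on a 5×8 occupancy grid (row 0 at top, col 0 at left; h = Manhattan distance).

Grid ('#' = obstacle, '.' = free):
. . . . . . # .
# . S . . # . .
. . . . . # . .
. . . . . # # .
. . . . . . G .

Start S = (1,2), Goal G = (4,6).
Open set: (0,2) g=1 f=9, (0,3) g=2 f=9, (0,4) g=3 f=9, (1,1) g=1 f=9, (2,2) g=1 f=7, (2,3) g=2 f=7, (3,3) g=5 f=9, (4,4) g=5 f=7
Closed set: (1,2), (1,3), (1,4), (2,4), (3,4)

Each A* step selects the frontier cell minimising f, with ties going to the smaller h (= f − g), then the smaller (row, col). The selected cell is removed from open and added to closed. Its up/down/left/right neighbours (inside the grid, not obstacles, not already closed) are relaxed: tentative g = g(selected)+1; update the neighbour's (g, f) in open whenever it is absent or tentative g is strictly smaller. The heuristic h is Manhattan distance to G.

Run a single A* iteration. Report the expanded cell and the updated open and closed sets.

expanded=(4,4); open=[(0,2) g=1 f=9, (0,3) g=2 f=9, (0,4) g=3 f=9, (1,1) g=1 f=9, (2,2) g=1 f=7, (2,3) g=2 f=7, (3,3) g=5 f=9, (4,3) g=6 f=9, (4,5) g=6 f=7]; closed=[(1,2), (1,3), (1,4), (2,4), (3,4), (4,4)]

step 1: expand (4,4) (f=7, h=2) → closed; open now [(0,2) g=1 f=9, (0,3) g=2 f=9, (0,4) g=3 f=9, (1,1) g=1 f=9, (2,2) g=1 f=7, (2,3) g=2 f=7, (3,3) g=5 f=9, (4,3) g=6 f=9, (4,5) g=6 f=7]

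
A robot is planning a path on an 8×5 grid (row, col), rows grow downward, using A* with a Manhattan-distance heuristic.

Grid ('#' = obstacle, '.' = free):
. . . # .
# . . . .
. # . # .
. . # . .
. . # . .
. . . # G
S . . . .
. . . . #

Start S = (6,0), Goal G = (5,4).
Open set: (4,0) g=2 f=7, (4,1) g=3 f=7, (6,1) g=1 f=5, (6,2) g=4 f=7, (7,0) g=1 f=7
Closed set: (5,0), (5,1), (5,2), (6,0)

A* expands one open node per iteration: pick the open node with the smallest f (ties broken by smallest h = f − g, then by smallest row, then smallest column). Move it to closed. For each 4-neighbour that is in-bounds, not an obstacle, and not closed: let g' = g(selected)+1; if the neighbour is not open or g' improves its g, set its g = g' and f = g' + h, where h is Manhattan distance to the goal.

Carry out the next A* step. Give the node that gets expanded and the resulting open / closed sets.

step 1: expand (6,1) (f=5, h=4) → closed; open now [(4,0) g=2 f=7, (4,1) g=3 f=7, (6,2) g=2 f=5, (7,0) g=1 f=7, (7,1) g=2 f=7]

expanded=(6,1); open=[(4,0) g=2 f=7, (4,1) g=3 f=7, (6,2) g=2 f=5, (7,0) g=1 f=7, (7,1) g=2 f=7]; closed=[(5,0), (5,1), (5,2), (6,0), (6,1)]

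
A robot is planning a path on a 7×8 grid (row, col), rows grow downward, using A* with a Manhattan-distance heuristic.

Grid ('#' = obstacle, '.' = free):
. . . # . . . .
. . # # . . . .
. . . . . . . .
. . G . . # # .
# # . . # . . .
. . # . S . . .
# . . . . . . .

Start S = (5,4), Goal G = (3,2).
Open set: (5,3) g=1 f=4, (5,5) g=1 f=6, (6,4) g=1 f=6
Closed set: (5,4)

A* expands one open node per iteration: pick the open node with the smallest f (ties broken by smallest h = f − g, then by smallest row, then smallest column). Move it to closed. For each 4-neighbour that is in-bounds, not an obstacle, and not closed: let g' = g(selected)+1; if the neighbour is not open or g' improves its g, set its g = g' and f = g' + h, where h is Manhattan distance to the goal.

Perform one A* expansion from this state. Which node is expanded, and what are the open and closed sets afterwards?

expanded=(5,3); open=[(4,3) g=2 f=4, (5,5) g=1 f=6, (6,3) g=2 f=6, (6,4) g=1 f=6]; closed=[(5,3), (5,4)]

step 1: expand (5,3) (f=4, h=3) → closed; open now [(4,3) g=2 f=4, (5,5) g=1 f=6, (6,3) g=2 f=6, (6,4) g=1 f=6]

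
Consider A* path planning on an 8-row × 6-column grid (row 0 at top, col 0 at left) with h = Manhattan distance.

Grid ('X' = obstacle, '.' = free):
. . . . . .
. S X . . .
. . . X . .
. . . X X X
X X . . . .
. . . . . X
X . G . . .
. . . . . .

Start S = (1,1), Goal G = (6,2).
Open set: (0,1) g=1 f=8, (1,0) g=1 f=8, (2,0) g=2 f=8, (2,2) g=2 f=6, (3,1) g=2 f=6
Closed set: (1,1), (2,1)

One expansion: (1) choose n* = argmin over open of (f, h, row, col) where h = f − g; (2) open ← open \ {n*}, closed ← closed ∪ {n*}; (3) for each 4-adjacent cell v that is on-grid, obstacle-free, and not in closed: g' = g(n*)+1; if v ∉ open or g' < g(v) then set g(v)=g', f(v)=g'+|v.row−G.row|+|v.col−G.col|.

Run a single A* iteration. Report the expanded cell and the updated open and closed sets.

expanded=(2,2); open=[(0,1) g=1 f=8, (1,0) g=1 f=8, (2,0) g=2 f=8, (3,1) g=2 f=6, (3,2) g=3 f=6]; closed=[(1,1), (2,1), (2,2)]

step 1: expand (2,2) (f=6, h=4) → closed; open now [(0,1) g=1 f=8, (1,0) g=1 f=8, (2,0) g=2 f=8, (3,1) g=2 f=6, (3,2) g=3 f=6]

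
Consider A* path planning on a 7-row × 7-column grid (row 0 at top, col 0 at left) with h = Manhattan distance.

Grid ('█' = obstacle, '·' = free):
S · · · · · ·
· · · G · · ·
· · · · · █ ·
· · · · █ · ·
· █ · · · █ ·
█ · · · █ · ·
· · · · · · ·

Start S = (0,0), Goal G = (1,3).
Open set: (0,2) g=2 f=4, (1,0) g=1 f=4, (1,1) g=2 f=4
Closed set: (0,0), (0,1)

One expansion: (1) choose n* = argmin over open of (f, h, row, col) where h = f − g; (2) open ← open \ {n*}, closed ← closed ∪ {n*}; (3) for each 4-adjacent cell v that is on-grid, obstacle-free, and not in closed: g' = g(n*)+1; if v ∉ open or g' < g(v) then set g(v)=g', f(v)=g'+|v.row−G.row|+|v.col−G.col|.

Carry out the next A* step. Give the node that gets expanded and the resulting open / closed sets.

step 1: expand (0,2) (f=4, h=2) → closed; open now [(0,3) g=3 f=4, (1,0) g=1 f=4, (1,1) g=2 f=4, (1,2) g=3 f=4]

expanded=(0,2); open=[(0,3) g=3 f=4, (1,0) g=1 f=4, (1,1) g=2 f=4, (1,2) g=3 f=4]; closed=[(0,0), (0,1), (0,2)]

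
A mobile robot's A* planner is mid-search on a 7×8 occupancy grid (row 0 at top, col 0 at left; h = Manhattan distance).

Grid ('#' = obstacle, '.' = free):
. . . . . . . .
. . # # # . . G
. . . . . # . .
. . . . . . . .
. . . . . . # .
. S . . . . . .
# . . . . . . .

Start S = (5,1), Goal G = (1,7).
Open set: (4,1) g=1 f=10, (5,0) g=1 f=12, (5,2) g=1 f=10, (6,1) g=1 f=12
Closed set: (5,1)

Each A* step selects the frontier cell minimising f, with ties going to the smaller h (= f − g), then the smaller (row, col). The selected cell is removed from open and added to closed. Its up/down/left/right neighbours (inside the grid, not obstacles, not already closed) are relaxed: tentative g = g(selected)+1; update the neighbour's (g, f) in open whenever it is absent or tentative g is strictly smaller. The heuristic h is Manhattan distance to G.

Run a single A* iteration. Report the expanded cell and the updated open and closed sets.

expanded=(4,1); open=[(3,1) g=2 f=10, (4,0) g=2 f=12, (4,2) g=2 f=10, (5,0) g=1 f=12, (5,2) g=1 f=10, (6,1) g=1 f=12]; closed=[(4,1), (5,1)]

step 1: expand (4,1) (f=10, h=9) → closed; open now [(3,1) g=2 f=10, (4,0) g=2 f=12, (4,2) g=2 f=10, (5,0) g=1 f=12, (5,2) g=1 f=10, (6,1) g=1 f=12]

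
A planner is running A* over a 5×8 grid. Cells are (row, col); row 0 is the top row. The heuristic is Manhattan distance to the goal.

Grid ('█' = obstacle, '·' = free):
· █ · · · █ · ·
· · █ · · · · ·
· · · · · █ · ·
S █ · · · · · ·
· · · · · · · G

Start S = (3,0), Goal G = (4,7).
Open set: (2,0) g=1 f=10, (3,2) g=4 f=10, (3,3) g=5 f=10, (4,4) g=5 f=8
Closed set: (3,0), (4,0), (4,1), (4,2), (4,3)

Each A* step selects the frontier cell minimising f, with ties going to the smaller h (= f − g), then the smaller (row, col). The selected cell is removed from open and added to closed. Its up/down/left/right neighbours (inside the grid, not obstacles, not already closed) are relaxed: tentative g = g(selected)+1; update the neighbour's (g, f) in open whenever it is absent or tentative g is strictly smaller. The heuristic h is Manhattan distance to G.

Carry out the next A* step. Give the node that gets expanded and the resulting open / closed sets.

expanded=(4,4); open=[(2,0) g=1 f=10, (3,2) g=4 f=10, (3,3) g=5 f=10, (3,4) g=6 f=10, (4,5) g=6 f=8]; closed=[(3,0), (4,0), (4,1), (4,2), (4,3), (4,4)]

step 1: expand (4,4) (f=8, h=3) → closed; open now [(2,0) g=1 f=10, (3,2) g=4 f=10, (3,3) g=5 f=10, (3,4) g=6 f=10, (4,5) g=6 f=8]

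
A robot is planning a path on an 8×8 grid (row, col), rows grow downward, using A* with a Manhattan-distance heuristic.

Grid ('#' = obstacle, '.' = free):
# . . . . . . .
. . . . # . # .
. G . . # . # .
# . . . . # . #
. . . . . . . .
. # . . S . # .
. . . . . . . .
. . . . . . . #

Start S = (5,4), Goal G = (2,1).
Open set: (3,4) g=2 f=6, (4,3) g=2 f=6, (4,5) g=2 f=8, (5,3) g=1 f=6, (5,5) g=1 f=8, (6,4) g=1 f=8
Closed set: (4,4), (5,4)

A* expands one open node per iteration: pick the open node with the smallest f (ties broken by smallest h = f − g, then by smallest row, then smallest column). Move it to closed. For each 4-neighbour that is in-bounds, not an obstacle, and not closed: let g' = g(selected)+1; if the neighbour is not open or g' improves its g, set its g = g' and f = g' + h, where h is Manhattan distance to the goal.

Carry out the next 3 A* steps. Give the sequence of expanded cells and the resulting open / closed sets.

order=[(3,4) → (3,3) → (2,3)]; open=[(1,3) g=5 f=8, (2,2) g=5 f=6, (3,2) g=4 f=6, (4,3) g=2 f=6, (4,5) g=2 f=8, (5,3) g=1 f=6, (5,5) g=1 f=8, (6,4) g=1 f=8]; closed=[(2,3), (3,3), (3,4), (4,4), (5,4)]

step 1: expand (3,4) (f=6, h=4) → closed; open now [(3,3) g=3 f=6, (4,3) g=2 f=6, (4,5) g=2 f=8, (5,3) g=1 f=6, (5,5) g=1 f=8, (6,4) g=1 f=8]
step 2: expand (3,3) (f=6, h=3) → closed; open now [(2,3) g=4 f=6, (3,2) g=4 f=6, (4,3) g=2 f=6, (4,5) g=2 f=8, (5,3) g=1 f=6, (5,5) g=1 f=8, (6,4) g=1 f=8]
step 3: expand (2,3) (f=6, h=2) → closed; open now [(1,3) g=5 f=8, (2,2) g=5 f=6, (3,2) g=4 f=6, (4,3) g=2 f=6, (4,5) g=2 f=8, (5,3) g=1 f=6, (5,5) g=1 f=8, (6,4) g=1 f=8]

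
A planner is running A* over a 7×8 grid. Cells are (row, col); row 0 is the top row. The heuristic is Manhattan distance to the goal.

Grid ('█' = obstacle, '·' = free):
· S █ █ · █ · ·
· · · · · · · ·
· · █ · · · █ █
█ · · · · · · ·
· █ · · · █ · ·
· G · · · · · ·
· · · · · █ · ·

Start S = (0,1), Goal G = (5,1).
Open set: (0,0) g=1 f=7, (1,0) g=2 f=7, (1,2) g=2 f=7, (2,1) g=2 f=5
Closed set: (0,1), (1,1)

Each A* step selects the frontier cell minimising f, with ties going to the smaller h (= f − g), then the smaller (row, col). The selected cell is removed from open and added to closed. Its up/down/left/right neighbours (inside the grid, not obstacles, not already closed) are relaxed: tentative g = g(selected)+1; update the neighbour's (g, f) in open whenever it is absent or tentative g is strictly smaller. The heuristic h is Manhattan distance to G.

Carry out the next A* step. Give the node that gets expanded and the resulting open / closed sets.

expanded=(2,1); open=[(0,0) g=1 f=7, (1,0) g=2 f=7, (1,2) g=2 f=7, (2,0) g=3 f=7, (3,1) g=3 f=5]; closed=[(0,1), (1,1), (2,1)]

step 1: expand (2,1) (f=5, h=3) → closed; open now [(0,0) g=1 f=7, (1,0) g=2 f=7, (1,2) g=2 f=7, (2,0) g=3 f=7, (3,1) g=3 f=5]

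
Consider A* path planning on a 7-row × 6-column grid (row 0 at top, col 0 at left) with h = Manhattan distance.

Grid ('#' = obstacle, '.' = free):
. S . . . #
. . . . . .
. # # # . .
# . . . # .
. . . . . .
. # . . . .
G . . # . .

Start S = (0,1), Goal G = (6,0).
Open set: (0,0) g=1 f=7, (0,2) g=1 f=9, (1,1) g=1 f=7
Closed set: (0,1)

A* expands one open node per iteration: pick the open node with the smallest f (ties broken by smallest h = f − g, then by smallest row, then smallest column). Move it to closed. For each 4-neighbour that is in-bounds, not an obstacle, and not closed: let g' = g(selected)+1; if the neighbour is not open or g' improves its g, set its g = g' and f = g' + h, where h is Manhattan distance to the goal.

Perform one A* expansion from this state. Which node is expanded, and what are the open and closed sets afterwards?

step 1: expand (0,0) (f=7, h=6) → closed; open now [(0,2) g=1 f=9, (1,0) g=2 f=7, (1,1) g=1 f=7]

expanded=(0,0); open=[(0,2) g=1 f=9, (1,0) g=2 f=7, (1,1) g=1 f=7]; closed=[(0,0), (0,1)]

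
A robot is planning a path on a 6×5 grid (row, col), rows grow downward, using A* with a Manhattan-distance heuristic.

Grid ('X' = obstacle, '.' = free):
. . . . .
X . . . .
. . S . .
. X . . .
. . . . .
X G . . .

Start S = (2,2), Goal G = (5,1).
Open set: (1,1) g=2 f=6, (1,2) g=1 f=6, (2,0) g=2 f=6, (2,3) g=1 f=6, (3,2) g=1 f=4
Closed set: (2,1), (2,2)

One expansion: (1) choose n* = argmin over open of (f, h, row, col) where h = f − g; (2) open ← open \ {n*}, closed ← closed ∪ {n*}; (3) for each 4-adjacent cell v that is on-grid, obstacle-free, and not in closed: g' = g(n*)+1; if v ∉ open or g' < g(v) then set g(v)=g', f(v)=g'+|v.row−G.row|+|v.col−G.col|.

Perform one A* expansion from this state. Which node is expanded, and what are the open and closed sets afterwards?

step 1: expand (3,2) (f=4, h=3) → closed; open now [(1,1) g=2 f=6, (1,2) g=1 f=6, (2,0) g=2 f=6, (2,3) g=1 f=6, (3,3) g=2 f=6, (4,2) g=2 f=4]

expanded=(3,2); open=[(1,1) g=2 f=6, (1,2) g=1 f=6, (2,0) g=2 f=6, (2,3) g=1 f=6, (3,3) g=2 f=6, (4,2) g=2 f=4]; closed=[(2,1), (2,2), (3,2)]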